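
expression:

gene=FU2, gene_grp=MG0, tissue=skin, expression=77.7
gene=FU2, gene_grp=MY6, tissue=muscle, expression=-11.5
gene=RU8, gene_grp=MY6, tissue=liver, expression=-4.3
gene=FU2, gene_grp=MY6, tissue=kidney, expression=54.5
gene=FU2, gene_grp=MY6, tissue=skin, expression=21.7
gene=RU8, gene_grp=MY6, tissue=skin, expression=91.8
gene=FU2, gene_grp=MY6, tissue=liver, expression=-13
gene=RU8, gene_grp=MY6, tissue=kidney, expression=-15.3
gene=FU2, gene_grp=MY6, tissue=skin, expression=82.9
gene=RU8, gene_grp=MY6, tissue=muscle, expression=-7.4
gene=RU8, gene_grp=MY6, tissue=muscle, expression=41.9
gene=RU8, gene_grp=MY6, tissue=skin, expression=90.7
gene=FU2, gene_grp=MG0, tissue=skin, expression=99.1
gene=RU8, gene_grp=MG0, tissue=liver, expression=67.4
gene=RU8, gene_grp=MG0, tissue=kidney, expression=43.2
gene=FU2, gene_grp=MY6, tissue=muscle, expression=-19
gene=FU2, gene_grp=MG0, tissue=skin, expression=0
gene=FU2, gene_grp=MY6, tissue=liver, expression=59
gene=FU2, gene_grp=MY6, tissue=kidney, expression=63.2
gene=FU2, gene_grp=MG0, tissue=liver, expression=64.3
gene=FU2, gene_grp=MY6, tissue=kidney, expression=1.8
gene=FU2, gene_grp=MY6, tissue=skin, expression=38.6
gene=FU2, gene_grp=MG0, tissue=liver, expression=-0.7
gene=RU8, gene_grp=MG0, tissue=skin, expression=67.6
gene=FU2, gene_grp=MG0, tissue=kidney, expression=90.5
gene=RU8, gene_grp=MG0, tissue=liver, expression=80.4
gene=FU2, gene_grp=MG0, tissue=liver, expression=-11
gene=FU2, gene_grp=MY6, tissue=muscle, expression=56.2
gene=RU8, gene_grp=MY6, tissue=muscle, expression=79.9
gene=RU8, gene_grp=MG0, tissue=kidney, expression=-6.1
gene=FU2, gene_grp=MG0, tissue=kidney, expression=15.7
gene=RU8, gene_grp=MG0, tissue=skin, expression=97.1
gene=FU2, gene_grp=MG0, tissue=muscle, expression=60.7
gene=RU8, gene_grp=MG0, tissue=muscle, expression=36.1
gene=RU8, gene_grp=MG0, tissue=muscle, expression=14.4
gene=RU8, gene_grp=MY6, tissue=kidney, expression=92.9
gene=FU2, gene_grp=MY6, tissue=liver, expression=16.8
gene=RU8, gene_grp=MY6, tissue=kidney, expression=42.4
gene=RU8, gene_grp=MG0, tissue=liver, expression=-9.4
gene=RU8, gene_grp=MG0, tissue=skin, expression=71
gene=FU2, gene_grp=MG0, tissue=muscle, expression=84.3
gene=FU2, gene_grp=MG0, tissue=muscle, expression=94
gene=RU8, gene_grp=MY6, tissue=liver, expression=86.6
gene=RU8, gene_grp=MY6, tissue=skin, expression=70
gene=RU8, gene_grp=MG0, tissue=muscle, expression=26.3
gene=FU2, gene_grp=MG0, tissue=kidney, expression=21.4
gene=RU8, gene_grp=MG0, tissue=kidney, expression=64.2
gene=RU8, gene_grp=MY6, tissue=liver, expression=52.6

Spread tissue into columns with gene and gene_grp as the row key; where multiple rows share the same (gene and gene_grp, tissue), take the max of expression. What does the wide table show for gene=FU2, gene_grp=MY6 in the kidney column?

Rows with gene=FU2, gene_grp=MY6 and tissue=kidney: expression values are 54.5, 63.2, 1.8.
max(54.5, 63.2, 1.8) = 63.2.

63.2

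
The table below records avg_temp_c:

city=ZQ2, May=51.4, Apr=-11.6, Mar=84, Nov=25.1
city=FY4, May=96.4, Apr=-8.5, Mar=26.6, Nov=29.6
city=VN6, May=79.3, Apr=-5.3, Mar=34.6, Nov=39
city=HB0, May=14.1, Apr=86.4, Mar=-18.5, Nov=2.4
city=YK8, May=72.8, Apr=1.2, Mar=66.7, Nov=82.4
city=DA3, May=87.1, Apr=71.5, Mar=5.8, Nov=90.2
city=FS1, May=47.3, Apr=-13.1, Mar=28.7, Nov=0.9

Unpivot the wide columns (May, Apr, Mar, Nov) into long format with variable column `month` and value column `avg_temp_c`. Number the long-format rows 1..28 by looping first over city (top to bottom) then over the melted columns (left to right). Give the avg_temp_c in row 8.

29.6

28 rows total (7 × 4). Row 8: index ⌊(8-1)/4⌋ = 1 into city → FY4; (8-1) mod 4 = 3 into the melted columns → Nov.
So row 8 is (FY4, Nov, 29.6); avg_temp_c = 29.6.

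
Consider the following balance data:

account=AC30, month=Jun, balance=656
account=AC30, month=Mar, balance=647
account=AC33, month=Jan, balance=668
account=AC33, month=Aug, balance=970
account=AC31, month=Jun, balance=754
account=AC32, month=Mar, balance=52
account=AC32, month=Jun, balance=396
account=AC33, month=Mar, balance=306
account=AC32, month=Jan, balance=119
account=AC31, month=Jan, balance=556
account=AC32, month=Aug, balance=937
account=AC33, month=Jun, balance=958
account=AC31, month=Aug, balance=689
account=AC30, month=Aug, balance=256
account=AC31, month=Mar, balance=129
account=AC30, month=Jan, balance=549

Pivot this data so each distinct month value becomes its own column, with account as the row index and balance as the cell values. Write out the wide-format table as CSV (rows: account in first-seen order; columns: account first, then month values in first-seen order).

Columns: account plus the 4 distinct month values (Jun, Mar, Jan, Aug).
For example, row AC30 column Jun takes balance=656 from the long row (AC30, Jun).

account,Jun,Mar,Jan,Aug
AC30,656,647,549,256
AC33,958,306,668,970
AC31,754,129,556,689
AC32,396,52,119,937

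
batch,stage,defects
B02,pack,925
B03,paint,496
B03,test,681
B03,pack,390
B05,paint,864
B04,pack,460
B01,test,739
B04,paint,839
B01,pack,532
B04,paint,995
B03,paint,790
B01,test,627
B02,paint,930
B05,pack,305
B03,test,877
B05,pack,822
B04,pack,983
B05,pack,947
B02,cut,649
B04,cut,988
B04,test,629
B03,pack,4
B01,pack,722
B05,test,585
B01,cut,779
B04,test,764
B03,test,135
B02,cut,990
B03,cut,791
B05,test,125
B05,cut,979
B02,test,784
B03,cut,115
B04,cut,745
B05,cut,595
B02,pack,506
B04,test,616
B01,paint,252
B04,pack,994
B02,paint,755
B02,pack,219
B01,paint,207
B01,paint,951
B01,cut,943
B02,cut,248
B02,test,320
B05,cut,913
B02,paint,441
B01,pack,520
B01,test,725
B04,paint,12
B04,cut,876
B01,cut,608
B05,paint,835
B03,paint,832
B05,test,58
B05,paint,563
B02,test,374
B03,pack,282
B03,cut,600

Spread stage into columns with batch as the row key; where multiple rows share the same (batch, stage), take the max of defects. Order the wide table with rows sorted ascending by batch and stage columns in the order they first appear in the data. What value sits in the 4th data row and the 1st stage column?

With rows sorted ascending by batch, row 4 is batch=B04. stage columns in first-appearance order: pack, paint, test, cut; column 1 is pack.
Long rows with batch=B04, stage=pack: max(460, 983, 994) = 994.

994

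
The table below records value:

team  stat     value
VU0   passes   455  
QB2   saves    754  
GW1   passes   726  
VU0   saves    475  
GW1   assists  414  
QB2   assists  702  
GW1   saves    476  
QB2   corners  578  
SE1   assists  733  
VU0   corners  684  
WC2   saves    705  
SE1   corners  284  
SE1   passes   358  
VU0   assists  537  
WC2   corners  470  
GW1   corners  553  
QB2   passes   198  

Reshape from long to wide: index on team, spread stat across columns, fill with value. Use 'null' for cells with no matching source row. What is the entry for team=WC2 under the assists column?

null

No long-format row has team=WC2 and stat=assists, so the cell is null.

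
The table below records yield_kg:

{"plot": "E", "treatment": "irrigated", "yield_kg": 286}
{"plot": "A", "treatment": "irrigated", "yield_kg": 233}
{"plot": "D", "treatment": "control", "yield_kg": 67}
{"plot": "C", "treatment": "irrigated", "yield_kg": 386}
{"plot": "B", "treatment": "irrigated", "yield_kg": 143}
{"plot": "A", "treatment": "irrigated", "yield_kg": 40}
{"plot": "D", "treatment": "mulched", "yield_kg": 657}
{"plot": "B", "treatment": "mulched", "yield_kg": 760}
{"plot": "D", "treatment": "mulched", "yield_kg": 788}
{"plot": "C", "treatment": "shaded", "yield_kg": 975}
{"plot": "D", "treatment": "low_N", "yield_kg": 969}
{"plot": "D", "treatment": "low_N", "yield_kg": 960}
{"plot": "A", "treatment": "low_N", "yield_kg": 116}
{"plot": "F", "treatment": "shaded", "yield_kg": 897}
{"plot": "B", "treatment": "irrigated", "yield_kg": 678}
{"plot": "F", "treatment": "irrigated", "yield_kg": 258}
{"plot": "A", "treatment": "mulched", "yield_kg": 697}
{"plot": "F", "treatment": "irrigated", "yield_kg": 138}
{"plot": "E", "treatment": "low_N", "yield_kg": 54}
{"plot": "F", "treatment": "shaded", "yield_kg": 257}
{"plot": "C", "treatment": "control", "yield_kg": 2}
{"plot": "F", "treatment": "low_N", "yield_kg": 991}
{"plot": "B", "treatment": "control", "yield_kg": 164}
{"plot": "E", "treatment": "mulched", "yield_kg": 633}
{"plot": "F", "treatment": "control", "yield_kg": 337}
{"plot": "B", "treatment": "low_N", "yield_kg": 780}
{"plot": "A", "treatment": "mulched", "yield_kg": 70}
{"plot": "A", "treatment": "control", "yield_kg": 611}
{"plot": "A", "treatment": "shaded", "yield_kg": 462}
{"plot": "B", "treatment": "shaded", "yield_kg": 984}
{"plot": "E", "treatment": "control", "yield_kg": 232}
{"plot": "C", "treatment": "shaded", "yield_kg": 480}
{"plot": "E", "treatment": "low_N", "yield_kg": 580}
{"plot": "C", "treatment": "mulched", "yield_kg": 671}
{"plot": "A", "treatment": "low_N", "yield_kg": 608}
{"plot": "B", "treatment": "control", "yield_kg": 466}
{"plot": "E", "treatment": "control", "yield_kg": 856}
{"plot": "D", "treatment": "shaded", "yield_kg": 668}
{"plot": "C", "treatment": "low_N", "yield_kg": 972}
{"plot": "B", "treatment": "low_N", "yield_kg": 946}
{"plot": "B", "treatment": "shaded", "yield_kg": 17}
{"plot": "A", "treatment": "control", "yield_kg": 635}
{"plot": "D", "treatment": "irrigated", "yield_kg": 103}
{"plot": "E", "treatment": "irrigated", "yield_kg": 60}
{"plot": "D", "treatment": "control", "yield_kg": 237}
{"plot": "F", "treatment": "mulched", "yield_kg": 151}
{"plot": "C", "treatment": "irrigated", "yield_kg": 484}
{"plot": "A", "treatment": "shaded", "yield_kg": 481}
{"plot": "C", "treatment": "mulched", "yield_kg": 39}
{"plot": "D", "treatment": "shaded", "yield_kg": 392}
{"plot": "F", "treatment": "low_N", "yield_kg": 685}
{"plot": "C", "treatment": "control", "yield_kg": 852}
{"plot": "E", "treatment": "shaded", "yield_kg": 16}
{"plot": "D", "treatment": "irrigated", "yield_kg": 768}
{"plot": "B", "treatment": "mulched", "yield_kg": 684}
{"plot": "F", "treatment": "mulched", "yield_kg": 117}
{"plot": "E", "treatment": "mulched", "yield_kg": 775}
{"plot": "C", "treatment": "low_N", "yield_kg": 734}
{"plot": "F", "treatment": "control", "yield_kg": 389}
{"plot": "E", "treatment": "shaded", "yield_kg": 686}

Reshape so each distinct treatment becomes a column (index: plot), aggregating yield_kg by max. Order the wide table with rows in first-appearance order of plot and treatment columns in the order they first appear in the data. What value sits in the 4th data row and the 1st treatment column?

484

With rows in first-appearance order of plot, row 4 is plot=C. treatment columns in first-appearance order: irrigated, control, mulched, shaded, low_N; column 1 is irrigated.
Long rows with plot=C, treatment=irrigated: max(386, 484) = 484.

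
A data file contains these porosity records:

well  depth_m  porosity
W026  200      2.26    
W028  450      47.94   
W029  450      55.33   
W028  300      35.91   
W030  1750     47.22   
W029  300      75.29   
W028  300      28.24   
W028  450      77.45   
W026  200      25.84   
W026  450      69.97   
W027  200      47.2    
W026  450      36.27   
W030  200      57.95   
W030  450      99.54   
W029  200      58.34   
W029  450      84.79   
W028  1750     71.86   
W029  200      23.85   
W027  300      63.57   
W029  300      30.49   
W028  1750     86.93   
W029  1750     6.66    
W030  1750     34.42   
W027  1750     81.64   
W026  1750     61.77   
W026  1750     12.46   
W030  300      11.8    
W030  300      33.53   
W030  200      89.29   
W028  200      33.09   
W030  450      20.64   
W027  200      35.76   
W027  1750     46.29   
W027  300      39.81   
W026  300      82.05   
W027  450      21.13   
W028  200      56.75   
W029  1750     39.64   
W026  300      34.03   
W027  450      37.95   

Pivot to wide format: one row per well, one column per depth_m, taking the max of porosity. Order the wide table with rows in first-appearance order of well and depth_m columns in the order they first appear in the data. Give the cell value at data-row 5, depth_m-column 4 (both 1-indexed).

81.64

With rows in first-appearance order of well, row 5 is well=W027. depth_m columns in first-appearance order: 200, 450, 300, 1750; column 4 is 1750.
Long rows with well=W027, depth_m=1750: max(81.64, 46.29) = 81.64.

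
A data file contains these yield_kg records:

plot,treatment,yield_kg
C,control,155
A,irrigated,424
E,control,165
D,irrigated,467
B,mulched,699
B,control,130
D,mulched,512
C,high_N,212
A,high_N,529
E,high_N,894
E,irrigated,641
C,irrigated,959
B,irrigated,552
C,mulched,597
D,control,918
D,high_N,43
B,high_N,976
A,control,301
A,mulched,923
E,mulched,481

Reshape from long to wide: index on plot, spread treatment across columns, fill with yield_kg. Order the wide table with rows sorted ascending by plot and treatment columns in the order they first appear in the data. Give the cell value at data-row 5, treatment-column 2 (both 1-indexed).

With rows sorted ascending by plot, row 5 is plot=E. treatment columns in first-appearance order: control, irrigated, mulched, high_N; column 2 is irrigated.
Long rows with plot=E, treatment=irrigated: yield_kg = 641.

641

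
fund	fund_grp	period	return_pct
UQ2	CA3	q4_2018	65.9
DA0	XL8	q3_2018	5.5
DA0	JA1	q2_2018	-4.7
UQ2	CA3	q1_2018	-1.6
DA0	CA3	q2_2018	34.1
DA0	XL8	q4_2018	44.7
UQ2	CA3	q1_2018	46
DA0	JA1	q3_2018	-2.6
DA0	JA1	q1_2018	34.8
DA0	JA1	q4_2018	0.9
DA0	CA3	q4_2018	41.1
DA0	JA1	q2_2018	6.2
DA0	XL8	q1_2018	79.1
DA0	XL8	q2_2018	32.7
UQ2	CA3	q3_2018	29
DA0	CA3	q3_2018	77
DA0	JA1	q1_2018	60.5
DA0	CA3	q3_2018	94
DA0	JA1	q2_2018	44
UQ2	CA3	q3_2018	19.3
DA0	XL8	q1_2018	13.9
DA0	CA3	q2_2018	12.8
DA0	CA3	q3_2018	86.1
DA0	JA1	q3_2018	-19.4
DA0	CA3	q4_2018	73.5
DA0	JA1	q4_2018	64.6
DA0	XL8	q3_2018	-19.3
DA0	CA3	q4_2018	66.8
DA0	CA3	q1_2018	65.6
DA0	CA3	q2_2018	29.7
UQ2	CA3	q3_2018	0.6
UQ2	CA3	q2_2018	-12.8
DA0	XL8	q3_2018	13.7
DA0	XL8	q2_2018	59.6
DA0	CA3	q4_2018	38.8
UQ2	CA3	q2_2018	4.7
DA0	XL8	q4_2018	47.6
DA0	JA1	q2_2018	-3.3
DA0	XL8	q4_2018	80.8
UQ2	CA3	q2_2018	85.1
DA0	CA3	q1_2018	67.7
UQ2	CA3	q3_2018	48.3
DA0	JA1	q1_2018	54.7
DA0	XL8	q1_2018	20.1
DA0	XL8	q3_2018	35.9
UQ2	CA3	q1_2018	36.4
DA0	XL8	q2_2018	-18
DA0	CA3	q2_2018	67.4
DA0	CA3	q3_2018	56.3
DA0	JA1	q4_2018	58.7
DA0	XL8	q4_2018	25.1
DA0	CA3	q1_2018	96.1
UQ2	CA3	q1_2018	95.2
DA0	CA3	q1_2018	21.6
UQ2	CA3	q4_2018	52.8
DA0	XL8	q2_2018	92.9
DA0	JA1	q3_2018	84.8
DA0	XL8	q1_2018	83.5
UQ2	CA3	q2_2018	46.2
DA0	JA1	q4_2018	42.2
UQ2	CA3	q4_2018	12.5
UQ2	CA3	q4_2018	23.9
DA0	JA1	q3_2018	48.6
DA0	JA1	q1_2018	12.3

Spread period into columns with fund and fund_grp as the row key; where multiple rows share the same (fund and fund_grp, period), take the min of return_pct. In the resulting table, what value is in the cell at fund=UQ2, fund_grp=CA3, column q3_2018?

0.6

Rows with fund=UQ2, fund_grp=CA3 and period=q3_2018: return_pct values are 29, 19.3, 0.6, 48.3.
min(29, 19.3, 0.6, 48.3) = 0.6.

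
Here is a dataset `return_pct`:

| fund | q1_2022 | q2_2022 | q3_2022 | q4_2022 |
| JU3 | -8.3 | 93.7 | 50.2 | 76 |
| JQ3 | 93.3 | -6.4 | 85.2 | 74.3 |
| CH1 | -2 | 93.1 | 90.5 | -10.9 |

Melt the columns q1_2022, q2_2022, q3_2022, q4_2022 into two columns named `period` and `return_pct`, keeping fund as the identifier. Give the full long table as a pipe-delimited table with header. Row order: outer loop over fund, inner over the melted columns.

Each (fund, column) pair becomes one row: 3 × 4 = 12 rows.
For example, (JU3, q1_2022) → return_pct=-8.3.

| fund | period | return_pct |
| JU3 | q1_2022 | -8.3 |
| JU3 | q2_2022 | 93.7 |
| JU3 | q3_2022 | 50.2 |
| JU3 | q4_2022 | 76 |
| JQ3 | q1_2022 | 93.3 |
| JQ3 | q2_2022 | -6.4 |
| JQ3 | q3_2022 | 85.2 |
| JQ3 | q4_2022 | 74.3 |
| CH1 | q1_2022 | -2 |
| CH1 | q2_2022 | 93.1 |
| CH1 | q3_2022 | 90.5 |
| CH1 | q4_2022 | -10.9 |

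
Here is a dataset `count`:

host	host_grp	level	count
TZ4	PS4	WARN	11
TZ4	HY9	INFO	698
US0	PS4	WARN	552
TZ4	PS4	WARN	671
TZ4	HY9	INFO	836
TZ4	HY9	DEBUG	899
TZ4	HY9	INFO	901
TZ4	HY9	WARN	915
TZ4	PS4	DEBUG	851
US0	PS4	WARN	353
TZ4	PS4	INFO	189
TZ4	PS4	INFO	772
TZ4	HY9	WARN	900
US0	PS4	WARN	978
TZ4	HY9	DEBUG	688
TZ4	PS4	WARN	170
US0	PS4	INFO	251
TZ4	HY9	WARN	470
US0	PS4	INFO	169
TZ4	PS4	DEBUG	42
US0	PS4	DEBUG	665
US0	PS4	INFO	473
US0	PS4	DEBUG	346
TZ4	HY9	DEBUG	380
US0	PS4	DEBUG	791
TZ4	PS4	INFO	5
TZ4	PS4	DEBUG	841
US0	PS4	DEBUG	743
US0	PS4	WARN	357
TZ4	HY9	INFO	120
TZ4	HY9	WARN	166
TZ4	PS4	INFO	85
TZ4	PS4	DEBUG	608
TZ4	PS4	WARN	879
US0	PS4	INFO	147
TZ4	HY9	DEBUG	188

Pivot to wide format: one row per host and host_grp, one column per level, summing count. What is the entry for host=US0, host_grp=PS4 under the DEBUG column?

2545

Rows with host=US0, host_grp=PS4 and level=DEBUG: count values are 665, 346, 791, 743.
665 + 346 + 791 + 743 = 2545.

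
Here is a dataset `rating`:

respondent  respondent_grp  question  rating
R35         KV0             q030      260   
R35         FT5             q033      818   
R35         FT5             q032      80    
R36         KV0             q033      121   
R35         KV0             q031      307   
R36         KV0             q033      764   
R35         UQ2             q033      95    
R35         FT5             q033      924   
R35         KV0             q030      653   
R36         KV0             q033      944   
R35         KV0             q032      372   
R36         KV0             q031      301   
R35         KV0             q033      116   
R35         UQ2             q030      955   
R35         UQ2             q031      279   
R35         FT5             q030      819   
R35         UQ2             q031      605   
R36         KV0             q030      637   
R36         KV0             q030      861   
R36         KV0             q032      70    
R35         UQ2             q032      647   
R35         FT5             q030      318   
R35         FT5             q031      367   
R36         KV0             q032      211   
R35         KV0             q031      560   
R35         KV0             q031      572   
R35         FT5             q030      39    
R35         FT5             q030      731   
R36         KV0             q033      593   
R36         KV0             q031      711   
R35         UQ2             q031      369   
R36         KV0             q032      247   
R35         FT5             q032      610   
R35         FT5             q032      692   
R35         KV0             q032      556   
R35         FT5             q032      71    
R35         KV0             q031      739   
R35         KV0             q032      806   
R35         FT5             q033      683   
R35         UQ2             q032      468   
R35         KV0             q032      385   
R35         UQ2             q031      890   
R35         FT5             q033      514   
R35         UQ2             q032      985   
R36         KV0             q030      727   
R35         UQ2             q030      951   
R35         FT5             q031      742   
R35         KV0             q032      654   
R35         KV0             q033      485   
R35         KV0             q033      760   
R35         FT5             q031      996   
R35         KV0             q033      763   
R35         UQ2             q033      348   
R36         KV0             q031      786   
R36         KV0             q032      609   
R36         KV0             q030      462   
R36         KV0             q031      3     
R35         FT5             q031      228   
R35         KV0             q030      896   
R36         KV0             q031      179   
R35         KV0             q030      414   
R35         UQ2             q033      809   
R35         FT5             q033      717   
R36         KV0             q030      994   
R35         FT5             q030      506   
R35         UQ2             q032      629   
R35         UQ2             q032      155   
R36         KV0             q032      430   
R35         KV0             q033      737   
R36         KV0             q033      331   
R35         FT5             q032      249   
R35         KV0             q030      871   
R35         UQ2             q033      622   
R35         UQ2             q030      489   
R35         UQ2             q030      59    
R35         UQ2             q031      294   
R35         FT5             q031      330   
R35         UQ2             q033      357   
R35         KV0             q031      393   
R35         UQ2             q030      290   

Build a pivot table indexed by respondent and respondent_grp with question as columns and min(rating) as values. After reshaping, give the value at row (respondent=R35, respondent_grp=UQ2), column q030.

59

Rows with respondent=R35, respondent_grp=UQ2 and question=q030: rating values are 955, 951, 489, 59, 290.
min(955, 951, 489, 59, 290) = 59.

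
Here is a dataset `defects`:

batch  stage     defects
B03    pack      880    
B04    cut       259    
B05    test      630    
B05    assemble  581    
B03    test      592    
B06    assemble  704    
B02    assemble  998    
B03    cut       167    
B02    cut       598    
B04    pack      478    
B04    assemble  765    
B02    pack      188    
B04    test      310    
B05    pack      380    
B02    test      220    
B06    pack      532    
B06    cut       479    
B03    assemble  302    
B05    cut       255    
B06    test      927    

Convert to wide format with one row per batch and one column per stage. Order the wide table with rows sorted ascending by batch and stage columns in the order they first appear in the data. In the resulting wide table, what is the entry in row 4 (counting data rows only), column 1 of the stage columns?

380

With rows sorted ascending by batch, row 4 is batch=B05. stage columns in first-appearance order: pack, cut, test, assemble; column 1 is pack.
Long rows with batch=B05, stage=pack: defects = 380.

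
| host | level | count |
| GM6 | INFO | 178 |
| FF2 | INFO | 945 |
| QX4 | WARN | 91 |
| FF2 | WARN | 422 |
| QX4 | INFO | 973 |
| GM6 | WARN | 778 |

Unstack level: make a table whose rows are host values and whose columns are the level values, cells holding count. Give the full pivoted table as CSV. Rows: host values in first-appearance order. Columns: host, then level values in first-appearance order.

host,INFO,WARN
GM6,178,778
FF2,945,422
QX4,973,91

Columns: host plus the 2 distinct level values (INFO, WARN).
For example, row GM6 column INFO takes count=178 from the long row (GM6, INFO).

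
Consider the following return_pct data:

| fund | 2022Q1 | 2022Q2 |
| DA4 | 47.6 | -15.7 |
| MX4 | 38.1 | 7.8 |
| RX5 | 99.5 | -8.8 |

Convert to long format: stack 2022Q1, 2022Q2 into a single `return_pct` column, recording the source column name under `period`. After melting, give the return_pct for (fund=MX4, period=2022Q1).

38.1

Unpivoting turns each (fund, wide-column) pair into one long row.
The wide cell at row MX4, column 2022Q1 holds 38.1, so the long row (MX4, 2022Q1) has return_pct=38.1.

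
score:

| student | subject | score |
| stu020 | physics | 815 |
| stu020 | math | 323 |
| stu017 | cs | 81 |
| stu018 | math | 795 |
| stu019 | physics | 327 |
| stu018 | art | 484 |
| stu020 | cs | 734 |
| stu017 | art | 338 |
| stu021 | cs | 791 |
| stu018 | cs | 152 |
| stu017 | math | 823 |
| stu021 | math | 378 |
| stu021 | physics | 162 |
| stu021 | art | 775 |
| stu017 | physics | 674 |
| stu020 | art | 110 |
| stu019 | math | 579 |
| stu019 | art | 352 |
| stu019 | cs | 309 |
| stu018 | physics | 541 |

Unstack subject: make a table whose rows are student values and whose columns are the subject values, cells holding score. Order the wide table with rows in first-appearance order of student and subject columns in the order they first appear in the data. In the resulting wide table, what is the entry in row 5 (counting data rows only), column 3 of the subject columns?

791

With rows in first-appearance order of student, row 5 is student=stu021. subject columns in first-appearance order: physics, math, cs, art; column 3 is cs.
Long rows with student=stu021, subject=cs: score = 791.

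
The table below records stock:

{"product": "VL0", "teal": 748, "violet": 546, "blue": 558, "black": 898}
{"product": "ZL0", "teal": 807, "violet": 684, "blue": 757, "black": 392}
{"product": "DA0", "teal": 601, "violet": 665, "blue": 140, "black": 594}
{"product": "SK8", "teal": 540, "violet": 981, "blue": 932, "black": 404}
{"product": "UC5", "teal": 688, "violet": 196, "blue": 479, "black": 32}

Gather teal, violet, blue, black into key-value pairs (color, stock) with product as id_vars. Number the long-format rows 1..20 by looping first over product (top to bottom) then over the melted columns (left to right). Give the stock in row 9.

20 rows total (5 × 4). Row 9: index ⌊(9-1)/4⌋ = 2 into product → DA0; (9-1) mod 4 = 0 into the melted columns → teal.
So row 9 is (DA0, teal, 601); stock = 601.

601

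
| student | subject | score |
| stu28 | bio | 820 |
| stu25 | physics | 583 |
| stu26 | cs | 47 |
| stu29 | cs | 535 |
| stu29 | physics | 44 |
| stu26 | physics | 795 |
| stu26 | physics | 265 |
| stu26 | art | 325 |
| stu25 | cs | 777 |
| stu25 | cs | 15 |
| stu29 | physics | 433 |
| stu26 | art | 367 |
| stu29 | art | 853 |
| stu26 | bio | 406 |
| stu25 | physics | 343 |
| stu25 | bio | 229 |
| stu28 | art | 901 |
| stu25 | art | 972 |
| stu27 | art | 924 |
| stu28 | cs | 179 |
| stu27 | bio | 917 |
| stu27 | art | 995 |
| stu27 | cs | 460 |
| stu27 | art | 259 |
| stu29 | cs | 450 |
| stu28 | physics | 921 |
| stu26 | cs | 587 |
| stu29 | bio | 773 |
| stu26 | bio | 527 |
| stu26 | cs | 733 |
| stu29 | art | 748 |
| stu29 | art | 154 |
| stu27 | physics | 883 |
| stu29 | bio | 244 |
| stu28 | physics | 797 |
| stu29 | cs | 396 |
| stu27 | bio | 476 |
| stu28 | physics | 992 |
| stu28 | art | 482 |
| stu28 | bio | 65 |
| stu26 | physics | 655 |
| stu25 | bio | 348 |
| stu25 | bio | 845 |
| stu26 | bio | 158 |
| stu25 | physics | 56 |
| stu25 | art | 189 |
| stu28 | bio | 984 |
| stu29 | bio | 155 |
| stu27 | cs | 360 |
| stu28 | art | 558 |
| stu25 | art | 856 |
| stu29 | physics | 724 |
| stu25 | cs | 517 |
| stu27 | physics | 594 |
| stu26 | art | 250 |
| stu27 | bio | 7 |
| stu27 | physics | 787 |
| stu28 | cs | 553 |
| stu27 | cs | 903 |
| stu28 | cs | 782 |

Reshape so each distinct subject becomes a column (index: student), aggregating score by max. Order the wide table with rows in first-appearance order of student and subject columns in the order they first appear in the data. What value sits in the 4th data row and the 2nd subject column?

724

With rows in first-appearance order of student, row 4 is student=stu29. subject columns in first-appearance order: bio, physics, cs, art; column 2 is physics.
Long rows with student=stu29, subject=physics: max(44, 433, 724) = 724.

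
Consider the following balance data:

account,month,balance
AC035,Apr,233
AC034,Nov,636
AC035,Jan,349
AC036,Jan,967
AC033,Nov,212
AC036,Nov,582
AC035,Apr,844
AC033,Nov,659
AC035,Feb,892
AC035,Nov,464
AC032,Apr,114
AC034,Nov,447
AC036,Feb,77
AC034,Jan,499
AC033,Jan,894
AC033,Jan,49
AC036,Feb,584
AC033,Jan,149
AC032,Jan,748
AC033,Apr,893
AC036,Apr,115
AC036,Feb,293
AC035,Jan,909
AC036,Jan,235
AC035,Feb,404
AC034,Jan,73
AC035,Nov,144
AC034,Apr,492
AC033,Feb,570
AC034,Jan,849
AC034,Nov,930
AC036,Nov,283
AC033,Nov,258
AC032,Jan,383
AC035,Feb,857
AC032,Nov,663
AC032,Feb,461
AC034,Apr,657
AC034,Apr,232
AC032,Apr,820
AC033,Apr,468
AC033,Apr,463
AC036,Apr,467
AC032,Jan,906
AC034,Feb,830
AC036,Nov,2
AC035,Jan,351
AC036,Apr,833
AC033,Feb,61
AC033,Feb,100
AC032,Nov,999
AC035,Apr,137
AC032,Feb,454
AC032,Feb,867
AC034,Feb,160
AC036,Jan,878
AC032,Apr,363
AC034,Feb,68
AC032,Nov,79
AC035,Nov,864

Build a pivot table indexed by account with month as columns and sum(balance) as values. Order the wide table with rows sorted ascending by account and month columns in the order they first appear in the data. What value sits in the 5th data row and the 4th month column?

With rows sorted ascending by account, row 5 is account=AC036. month columns in first-appearance order: Apr, Nov, Jan, Feb; column 4 is Feb.
Long rows with account=AC036, month=Feb: 77 + 584 + 293 = 954.

954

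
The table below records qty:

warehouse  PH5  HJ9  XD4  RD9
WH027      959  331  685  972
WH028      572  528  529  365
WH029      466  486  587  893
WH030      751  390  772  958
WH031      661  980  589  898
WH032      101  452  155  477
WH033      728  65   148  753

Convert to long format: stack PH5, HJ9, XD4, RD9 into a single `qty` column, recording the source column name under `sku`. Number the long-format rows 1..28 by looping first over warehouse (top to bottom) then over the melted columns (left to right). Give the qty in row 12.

28 rows total (7 × 4). Row 12: index ⌊(12-1)/4⌋ = 2 into warehouse → WH029; (12-1) mod 4 = 3 into the melted columns → RD9.
So row 12 is (WH029, RD9, 893); qty = 893.

893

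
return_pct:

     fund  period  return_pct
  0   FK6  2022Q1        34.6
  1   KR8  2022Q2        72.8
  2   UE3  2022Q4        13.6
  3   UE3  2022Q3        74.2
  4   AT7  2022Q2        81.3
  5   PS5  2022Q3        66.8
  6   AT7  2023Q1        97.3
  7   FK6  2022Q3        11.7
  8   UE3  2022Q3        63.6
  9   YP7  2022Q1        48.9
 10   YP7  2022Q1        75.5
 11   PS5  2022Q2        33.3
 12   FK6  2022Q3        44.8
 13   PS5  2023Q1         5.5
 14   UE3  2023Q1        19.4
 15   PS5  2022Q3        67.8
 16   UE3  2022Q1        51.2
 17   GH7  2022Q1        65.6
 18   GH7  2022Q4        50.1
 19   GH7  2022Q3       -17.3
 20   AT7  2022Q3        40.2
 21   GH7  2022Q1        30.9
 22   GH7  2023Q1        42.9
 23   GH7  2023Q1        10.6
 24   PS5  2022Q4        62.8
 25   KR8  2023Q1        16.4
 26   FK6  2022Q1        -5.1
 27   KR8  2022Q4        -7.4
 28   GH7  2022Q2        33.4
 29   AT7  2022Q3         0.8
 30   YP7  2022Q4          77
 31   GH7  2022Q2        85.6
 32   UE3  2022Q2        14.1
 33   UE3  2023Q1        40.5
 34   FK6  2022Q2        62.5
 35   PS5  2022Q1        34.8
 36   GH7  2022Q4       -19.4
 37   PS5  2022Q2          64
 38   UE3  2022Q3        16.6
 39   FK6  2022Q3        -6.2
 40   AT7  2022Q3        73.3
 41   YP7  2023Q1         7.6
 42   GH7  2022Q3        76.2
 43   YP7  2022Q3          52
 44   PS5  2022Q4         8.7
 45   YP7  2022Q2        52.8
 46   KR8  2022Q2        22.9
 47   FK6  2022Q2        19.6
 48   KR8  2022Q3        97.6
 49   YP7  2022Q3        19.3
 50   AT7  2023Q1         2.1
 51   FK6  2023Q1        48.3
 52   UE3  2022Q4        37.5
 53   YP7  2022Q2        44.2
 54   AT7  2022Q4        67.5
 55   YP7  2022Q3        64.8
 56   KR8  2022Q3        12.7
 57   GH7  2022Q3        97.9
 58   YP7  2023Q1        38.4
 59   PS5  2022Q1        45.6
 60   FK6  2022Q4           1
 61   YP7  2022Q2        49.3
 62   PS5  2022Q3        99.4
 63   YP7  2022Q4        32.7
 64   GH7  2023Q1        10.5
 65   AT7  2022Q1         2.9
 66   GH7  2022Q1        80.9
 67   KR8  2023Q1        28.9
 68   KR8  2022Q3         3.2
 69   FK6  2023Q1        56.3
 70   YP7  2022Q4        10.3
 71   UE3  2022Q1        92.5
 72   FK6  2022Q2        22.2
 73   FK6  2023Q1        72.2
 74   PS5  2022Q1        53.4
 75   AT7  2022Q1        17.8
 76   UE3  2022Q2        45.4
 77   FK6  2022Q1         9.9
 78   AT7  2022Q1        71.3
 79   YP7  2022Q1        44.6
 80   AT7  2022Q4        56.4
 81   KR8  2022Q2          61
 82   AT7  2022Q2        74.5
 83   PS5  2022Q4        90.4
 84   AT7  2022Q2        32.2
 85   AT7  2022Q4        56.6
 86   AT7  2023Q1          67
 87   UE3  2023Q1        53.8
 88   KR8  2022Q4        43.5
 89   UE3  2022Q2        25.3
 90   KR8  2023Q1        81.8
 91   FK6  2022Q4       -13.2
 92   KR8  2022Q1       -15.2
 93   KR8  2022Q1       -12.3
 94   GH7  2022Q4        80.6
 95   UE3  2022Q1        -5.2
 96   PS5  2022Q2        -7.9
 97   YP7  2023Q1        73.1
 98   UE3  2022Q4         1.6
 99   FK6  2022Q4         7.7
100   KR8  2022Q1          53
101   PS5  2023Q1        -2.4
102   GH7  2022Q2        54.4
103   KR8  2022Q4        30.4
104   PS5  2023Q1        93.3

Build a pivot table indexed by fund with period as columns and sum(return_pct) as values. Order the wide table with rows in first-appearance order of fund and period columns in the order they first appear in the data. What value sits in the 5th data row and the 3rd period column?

With rows in first-appearance order of fund, row 5 is fund=PS5. period columns in first-appearance order: 2022Q1, 2022Q2, 2022Q4, 2022Q3, 2023Q1; column 3 is 2022Q4.
Long rows with fund=PS5, period=2022Q4: 62.8 + 8.7 + 90.4 = 161.9.

161.9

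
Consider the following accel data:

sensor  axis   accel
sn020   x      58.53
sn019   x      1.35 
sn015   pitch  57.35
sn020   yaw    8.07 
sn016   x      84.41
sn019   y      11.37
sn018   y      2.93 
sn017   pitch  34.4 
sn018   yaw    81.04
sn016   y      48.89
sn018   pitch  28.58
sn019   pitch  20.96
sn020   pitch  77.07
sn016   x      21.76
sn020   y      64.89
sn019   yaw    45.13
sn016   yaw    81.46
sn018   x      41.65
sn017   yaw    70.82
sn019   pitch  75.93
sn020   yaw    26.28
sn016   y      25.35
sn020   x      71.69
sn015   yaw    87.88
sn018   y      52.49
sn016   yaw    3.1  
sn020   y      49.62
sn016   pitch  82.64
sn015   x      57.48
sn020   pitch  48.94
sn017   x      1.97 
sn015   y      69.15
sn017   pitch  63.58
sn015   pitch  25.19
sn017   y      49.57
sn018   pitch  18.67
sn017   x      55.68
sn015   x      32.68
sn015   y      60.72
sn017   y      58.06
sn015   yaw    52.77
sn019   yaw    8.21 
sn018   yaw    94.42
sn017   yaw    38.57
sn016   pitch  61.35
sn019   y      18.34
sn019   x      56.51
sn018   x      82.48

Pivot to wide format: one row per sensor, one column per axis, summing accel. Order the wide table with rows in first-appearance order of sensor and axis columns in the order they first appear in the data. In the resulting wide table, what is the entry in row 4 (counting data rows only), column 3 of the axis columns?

84.56

With rows in first-appearance order of sensor, row 4 is sensor=sn016. axis columns in first-appearance order: x, pitch, yaw, y; column 3 is yaw.
Long rows with sensor=sn016, axis=yaw: 81.46 + 3.1 = 84.56.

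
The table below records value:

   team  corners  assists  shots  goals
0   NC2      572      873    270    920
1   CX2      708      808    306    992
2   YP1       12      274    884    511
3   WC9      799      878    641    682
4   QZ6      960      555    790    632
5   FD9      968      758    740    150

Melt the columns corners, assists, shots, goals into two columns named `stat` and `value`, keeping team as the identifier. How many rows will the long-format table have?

6 team values × 4 melted columns = 24 rows.

24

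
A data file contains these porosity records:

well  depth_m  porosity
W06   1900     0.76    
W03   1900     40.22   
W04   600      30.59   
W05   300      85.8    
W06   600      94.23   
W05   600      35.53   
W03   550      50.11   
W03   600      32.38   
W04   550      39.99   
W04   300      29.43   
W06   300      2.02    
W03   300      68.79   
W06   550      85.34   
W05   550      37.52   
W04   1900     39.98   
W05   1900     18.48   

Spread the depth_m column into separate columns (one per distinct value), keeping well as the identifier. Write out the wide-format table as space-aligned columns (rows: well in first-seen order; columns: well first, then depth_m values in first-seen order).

well  1900   600    300    550  
W06   0.76   94.23  2.02   85.34
W03   40.22  32.38  68.79  50.11
W04   39.98  30.59  29.43  39.99
W05   18.48  35.53  85.8   37.52

Columns: well plus the 4 distinct depth_m values (1900, 600, 300, 550).
For example, row W06 column 1900 takes porosity=0.76 from the long row (W06, 1900).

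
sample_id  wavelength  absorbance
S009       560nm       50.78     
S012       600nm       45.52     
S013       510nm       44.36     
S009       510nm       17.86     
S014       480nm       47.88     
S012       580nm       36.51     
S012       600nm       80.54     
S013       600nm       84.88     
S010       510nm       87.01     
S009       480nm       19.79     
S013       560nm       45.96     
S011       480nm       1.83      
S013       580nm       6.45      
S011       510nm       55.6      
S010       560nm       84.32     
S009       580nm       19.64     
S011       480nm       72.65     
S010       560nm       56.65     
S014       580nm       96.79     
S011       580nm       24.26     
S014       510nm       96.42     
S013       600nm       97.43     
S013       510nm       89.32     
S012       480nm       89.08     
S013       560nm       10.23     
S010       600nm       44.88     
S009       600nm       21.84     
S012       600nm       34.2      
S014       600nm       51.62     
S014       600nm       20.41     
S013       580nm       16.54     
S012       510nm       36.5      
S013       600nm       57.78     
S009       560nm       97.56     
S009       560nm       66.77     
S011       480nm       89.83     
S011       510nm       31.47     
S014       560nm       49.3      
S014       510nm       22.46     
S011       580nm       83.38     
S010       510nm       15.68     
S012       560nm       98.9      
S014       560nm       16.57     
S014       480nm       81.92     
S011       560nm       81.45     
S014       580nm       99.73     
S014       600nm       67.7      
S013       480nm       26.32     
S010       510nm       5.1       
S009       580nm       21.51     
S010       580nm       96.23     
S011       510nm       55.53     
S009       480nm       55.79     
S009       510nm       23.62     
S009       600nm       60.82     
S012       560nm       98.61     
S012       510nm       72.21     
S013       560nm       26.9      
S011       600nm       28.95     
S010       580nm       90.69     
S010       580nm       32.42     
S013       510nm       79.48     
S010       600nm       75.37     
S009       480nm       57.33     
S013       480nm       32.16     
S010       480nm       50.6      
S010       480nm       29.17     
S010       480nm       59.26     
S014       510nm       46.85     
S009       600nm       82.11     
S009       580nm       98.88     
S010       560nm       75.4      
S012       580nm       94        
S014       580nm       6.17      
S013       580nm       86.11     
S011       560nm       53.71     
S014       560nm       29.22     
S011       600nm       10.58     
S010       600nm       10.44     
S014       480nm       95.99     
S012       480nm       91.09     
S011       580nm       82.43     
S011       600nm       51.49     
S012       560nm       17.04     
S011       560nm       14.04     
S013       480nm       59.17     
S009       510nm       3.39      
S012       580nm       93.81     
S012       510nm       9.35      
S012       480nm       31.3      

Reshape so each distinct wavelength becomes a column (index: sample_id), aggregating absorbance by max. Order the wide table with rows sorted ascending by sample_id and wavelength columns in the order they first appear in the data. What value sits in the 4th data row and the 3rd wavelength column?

72.21

With rows sorted ascending by sample_id, row 4 is sample_id=S012. wavelength columns in first-appearance order: 560nm, 600nm, 510nm, 480nm, 580nm; column 3 is 510nm.
Long rows with sample_id=S012, wavelength=510nm: max(36.5, 72.21, 9.35) = 72.21.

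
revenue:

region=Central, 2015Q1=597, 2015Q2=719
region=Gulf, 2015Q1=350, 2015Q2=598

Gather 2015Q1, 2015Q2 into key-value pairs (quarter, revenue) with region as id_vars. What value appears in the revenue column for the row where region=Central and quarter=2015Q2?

719

Unpivoting turns each (region, wide-column) pair into one long row.
The wide cell at row Central, column 2015Q2 holds 719, so the long row (Central, 2015Q2) has revenue=719.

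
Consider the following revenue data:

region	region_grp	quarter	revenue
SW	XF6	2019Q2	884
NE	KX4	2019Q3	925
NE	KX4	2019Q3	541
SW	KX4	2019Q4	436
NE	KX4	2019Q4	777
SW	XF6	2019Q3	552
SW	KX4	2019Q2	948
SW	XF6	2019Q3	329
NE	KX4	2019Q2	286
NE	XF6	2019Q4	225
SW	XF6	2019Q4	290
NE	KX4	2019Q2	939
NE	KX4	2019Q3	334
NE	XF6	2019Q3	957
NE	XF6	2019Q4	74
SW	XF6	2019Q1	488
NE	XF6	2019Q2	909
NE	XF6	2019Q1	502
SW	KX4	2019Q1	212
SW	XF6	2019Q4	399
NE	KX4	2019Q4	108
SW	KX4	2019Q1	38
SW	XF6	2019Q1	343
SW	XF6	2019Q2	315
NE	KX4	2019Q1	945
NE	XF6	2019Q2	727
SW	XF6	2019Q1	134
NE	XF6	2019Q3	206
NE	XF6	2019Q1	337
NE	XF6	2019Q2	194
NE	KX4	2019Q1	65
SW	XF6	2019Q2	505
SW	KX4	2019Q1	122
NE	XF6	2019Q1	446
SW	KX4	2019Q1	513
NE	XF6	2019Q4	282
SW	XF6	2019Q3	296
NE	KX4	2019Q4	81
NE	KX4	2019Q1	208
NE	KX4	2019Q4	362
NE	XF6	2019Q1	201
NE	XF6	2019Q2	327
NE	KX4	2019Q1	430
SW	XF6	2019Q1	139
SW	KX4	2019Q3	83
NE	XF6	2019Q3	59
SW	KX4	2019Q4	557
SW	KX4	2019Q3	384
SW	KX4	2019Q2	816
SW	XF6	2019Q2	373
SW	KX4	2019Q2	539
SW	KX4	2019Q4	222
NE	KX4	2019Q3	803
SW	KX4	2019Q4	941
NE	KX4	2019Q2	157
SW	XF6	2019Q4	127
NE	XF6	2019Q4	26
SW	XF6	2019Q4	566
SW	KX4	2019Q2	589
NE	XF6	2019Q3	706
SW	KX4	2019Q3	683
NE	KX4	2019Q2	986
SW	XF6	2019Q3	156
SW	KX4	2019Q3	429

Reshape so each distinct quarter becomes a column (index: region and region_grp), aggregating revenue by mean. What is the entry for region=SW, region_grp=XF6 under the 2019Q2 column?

519.25

Rows with region=SW, region_grp=XF6 and quarter=2019Q2: revenue values are 884, 315, 505, 373.
(884 + 315 + 505 + 373) / 4 = 519.25.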